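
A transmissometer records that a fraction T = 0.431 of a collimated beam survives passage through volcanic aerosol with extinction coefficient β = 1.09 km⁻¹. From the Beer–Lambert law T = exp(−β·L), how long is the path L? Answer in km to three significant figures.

Beer–Lambert: T = exp(−βL) ⇒ L = −ln(T)/β = −ln(0.431)/1.09 = 0.8416/1.09 = 0.7722 km.

0.772 km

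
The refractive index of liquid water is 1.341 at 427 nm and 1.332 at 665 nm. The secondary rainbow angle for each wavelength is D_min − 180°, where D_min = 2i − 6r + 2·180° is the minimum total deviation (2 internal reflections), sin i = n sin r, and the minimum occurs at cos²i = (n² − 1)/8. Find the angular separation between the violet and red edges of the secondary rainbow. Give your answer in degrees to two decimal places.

At 427 nm (n = 1.341): cos²i = 0.09979 → i = 71.586°, r = 45.034°, D_min = 232.966°, rainbow angle = 52.966°.
At 665 nm (n = 1.332): cos²i = 0.09678 → i = 71.875°, r = 45.520°, D_min = 230.628°, rainbow angle = 50.628°.
Angular width = |52.966° − 50.628°| = 2.337°.

2.34°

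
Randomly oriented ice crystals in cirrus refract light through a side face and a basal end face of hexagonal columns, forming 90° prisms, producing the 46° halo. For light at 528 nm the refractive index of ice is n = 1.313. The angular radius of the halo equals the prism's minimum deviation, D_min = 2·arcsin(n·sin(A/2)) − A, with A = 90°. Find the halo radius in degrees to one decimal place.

n·sin(A/2) = 1.313 × sin 45° = 1.313 × 0.7071 = 0.9284.
D_min = 2·arcsin(0.9284) − 90° = 2 × 68.192° − 90° = 46.383°.

46.4°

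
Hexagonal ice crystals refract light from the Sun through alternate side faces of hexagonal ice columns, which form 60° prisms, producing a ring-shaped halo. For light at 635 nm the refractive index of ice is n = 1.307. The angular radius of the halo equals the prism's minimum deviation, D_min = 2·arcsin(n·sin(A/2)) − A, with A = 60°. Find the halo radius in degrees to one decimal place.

n·sin(A/2) = 1.307 × sin 30° = 1.307 × 0.5000 = 0.6535.
D_min = 2·arcsin(0.6535) − 60° = 2 × 40.806° − 60° = 21.612°.

21.6°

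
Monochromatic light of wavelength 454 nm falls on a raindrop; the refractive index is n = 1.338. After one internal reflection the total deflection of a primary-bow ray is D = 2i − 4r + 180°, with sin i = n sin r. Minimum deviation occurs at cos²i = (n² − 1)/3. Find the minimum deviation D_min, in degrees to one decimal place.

138.6°

cos²i = (1.79024 − 1)/3 = 0.26341; i = arccos(0.51324) = 59.120°.
sin r = sin 59.120°/1.338 = 0.64144; r = 39.899°.
D_min = 2·59.120° − 4·39.899° + 180° = 138.643°.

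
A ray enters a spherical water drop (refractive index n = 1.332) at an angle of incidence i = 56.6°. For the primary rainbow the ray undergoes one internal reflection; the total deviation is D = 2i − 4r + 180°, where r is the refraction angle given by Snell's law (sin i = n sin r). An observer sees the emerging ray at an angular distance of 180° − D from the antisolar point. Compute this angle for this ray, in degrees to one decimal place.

sin r = sin 56.6° / 1.332 = 0.8348/1.332 = 0.6268; r = 38.81°.
D = 2·56.6° − 4·38.81° + 180° = 113.20° − 155.25° + 180° = 137.95°.
Angle from antisolar point = 180° − D = 42.05°.

42.0°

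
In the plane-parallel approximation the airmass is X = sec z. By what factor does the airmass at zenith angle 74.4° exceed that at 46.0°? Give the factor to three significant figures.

X(74.4°)/X(46.0°) = sec 74.4° / sec 46.0° = cos 46.0° / cos 74.4° = 0.6947/0.2689 = 2.5831.

2.58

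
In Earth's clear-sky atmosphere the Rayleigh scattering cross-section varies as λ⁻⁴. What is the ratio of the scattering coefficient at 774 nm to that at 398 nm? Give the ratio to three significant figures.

Rayleigh scattering ∝ λ⁻⁴, so the ratio of coefficients is the inverse fourth power of the wavelength ratio.
σ(774)/σ(398) = (398/774)⁴ = (0.5142)⁴ = 0.06991.

0.0699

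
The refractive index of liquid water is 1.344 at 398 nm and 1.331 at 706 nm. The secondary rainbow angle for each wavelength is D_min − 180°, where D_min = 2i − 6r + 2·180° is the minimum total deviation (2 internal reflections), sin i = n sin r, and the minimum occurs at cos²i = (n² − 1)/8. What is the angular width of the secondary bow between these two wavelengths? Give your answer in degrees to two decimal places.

At 398 nm (n = 1.344): cos²i = 0.10079 → i = 71.490°, r = 44.874°, D_min = 233.733°, rainbow angle = 53.733°.
At 706 nm (n = 1.331): cos²i = 0.09645 → i = 71.907°, r = 45.575°, D_min = 230.365°, rainbow angle = 50.365°.
Angular width = |53.733° − 50.365°| = 3.368°.

3.37°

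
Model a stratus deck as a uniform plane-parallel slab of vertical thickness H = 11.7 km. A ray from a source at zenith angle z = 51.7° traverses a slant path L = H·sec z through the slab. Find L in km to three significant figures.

18.9 km

sec z = 1/cos 51.7° = 1.6135.
L = 11.7 × 1.6135 = 18.878 km.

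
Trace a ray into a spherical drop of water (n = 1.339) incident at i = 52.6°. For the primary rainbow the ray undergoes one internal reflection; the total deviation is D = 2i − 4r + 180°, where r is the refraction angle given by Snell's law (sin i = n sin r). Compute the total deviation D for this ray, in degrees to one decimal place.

sin r = sin 52.6° / 1.339 = 0.7944/1.339 = 0.5933; r = 36.39°.
D = 2·52.6° − 4·36.39° + 180° = 105.20° − 145.56° + 180° = 139.64°.

139.6°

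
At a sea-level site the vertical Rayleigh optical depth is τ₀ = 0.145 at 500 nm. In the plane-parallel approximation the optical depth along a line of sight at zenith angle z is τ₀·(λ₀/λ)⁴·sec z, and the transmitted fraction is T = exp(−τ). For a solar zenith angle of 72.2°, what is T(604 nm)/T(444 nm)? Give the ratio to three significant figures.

1.72

Airmass: sec 72.2° = 3.2712.
τ(604 nm) = 0.145 × (500/604)⁴ × 3.2712 = 0.145 × 0.4696 × 3.2712 = 0.2227.
τ(444 nm) = 0.145 × (500/444)⁴ × 3.2712 = 0.145 × 1.6082 × 3.2712 = 0.7628.
T(604)/T(444) = exp(τ_B − τ_A) = exp(0.5401) = 1.7161.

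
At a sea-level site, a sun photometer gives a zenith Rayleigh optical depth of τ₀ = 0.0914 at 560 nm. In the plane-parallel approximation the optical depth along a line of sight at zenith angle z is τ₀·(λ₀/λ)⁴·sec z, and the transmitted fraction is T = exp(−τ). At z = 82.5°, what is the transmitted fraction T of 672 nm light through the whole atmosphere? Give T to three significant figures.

sec 82.5° = 7.6613.
τ = 0.0914 × (560/672)⁴ × 7.6613 = 0.0914 × 0.4823 × 7.6613 = 0.3377.
T = exp(−0.3377) = 0.7134.

0.713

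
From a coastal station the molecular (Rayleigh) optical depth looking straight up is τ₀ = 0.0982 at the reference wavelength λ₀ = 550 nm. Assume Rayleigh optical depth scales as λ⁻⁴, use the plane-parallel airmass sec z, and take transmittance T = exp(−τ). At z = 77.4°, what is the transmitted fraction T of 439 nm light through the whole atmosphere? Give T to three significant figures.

0.330

sec 77.4° = 4.5841.
τ = 0.0982 × (550/439)⁴ × 4.5841 = 0.0982 × 2.4637 × 4.5841 = 1.1091.
T = exp(−1.1091) = 0.3299.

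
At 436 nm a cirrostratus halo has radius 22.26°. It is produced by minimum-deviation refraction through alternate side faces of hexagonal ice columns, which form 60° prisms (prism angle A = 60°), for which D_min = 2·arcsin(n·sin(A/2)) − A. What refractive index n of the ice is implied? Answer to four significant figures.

Rearranging: n = sin((D_min + A)/2) / sin(A/2).
(D_min + A)/2 = (22.26° + 60°)/2 = 41.130°.
n = sin 41.130° / sin 30° = 0.6578 / 0.5000 = 1.3155.

1.316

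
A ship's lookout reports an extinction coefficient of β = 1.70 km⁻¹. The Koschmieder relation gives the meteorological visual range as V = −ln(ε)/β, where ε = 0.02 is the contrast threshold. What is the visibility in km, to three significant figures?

2.30 km

V = −ln(0.02) / 1.70 = 3.912 / 1.70 = 2.3012 km.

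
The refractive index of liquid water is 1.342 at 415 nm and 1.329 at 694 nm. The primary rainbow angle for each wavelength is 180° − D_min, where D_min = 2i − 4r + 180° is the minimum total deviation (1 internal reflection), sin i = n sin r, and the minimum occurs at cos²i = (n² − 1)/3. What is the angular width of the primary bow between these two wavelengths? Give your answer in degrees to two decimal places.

1.88°

At 415 nm (n = 1.342): cos²i = 0.26699 → i = 58.888°, r = 39.641°, D_min = 139.213°, rainbow angle = 40.787°.
At 694 nm (n = 1.329): cos²i = 0.25541 → i = 59.643°, r = 40.487°, D_min = 137.337°, rainbow angle = 42.663°.
Angular width = |40.787° − 42.663°| = 1.876°.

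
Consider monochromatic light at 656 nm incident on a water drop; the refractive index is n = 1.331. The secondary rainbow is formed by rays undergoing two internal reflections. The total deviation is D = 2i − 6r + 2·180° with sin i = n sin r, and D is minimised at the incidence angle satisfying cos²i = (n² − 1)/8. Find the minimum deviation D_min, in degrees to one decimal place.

cos²i = (1.77156 − 1)/8 = 0.09645; i = arccos(0.31056) = 71.907°.
sin r = sin 71.907°/1.331 = 0.71417; r = 45.575°.
D_min = 2·71.907° − 6·45.575° + 360° = 230.365°.

230.4°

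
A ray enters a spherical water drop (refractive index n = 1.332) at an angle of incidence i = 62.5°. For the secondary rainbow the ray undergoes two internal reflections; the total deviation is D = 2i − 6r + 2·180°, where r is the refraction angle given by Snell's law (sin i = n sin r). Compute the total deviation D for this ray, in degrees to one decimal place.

sin r = sin 62.5° / 1.332 = 0.8870/1.332 = 0.6659; r = 41.75°.
D = 2·62.5° − 6·41.75° + 2·180° = 125.00° − 250.52° + 360° = 234.48°.

234.5°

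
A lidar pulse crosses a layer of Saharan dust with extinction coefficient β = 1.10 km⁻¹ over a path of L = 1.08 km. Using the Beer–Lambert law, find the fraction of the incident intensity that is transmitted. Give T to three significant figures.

0.305

τ = β·L = 1.10 × 1.08 = 1.1880.
T = exp(−1.1880) = 0.3048.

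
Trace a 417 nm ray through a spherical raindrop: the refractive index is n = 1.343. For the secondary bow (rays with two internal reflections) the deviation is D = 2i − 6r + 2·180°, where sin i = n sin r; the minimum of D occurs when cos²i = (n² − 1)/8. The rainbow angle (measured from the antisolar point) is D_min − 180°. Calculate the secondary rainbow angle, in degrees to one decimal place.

53.5°

cos²i = (1.80365 − 1)/8 = 0.10046; i = arccos(0.31695) = 71.522°.
sin r = sin 71.522°/1.343 = 0.70621; r = 44.928°.
D_min = 2·71.522° − 6·44.928° + 360° = 233.478°.
Rainbow angle = D_min − 180° = 53.478°.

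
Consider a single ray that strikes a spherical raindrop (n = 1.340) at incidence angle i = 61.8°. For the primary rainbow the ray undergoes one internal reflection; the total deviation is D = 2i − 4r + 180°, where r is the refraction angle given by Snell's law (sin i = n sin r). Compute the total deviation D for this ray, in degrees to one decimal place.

139.1°

sin r = sin 61.8° / 1.340 = 0.8813/1.340 = 0.6577; r = 41.12°.
D = 2·61.8° − 4·41.12° + 180° = 123.60° − 164.50° + 180° = 139.10°.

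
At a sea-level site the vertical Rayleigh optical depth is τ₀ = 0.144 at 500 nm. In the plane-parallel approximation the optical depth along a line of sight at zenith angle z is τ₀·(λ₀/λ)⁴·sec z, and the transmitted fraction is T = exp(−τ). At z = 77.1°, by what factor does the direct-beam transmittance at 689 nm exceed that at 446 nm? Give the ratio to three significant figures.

2.32

Airmass: sec 77.1° = 4.4793.
τ(689 nm) = 0.144 × (500/689)⁴ × 4.4793 = 0.144 × 0.2773 × 4.4793 = 0.1789.
τ(446 nm) = 0.144 × (500/446)⁴ × 4.4793 = 0.144 × 1.5796 × 4.4793 = 1.0189.
T(689)/T(446) = exp(τ_B − τ_A) = exp(0.8400) = 2.3163.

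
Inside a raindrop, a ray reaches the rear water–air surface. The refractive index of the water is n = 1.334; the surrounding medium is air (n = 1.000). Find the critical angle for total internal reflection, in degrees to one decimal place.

sin θ_c = n_air / n = 1.000 / 1.334 = 0.7496.
θ_c = arcsin(0.7496) = 48.56°.

48.6°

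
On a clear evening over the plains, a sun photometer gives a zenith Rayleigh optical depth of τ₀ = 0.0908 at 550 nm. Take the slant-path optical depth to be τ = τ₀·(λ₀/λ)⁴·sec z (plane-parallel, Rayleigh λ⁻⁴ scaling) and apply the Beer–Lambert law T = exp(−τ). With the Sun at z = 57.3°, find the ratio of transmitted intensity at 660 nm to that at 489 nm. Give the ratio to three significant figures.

Airmass: sec 57.3° = 1.8510.
τ(660 nm) = 0.0908 × (550/660)⁴ × 1.8510 = 0.0908 × 0.4823 × 1.8510 = 0.0811.
τ(489 nm) = 0.0908 × (550/489)⁴ × 1.8510 = 0.0908 × 1.6004 × 1.8510 = 0.2690.
T(660)/T(489) = exp(τ_B − τ_A) = exp(0.1879) = 1.2067.

1.21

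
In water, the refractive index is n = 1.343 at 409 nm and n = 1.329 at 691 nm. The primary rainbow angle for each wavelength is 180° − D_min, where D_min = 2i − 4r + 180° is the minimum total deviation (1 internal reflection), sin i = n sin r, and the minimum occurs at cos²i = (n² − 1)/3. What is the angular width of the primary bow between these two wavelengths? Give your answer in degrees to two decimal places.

At 409 nm (n = 1.343): cos²i = 0.26788 → i = 58.830°, r = 39.577°, D_min = 139.354°, rainbow angle = 40.646°.
At 691 nm (n = 1.329): cos²i = 0.25541 → i = 59.643°, r = 40.487°, D_min = 137.337°, rainbow angle = 42.663°.
Angular width = |40.646° − 42.663°| = 2.017°.

2.02°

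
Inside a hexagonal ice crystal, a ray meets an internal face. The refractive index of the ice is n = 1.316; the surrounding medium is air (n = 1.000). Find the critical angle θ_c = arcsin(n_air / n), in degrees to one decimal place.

sin θ_c = n_air / n = 1.000 / 1.316 = 0.7599.
θ_c = arcsin(0.7599) = 49.45°.

49.5°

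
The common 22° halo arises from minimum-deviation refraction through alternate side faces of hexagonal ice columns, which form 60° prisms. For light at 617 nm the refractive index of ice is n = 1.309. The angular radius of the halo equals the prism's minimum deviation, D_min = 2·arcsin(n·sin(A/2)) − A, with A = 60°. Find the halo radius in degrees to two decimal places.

21.76°

n·sin(A/2) = 1.309 × sin 30° = 1.309 × 0.5000 = 0.6545.
D_min = 2·arcsin(0.6545) − 60° = 2 × 40.882° − 60° = 21.763°.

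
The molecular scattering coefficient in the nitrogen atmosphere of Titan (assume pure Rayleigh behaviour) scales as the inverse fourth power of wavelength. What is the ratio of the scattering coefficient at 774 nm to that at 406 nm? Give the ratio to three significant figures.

0.0757

Rayleigh scattering ∝ λ⁻⁴, so the ratio of coefficients is the inverse fourth power of the wavelength ratio.
σ(774)/σ(406) = (406/774)⁴ = (0.5245)⁴ = 0.07571.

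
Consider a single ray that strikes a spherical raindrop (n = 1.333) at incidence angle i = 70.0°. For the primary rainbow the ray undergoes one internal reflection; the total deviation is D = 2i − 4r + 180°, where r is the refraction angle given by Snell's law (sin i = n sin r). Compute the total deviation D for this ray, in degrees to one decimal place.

140.7°

sin r = sin 70.0° / 1.333 = 0.9397/1.333 = 0.7049; r = 44.83°.
D = 2·70.0° − 4·44.83° + 180° = 140.00° − 179.30° + 180° = 140.70°.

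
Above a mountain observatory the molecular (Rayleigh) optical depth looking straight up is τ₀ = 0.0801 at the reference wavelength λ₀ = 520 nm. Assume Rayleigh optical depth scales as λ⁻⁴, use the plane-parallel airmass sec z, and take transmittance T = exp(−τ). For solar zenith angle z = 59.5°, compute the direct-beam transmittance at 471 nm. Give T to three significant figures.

sec 59.5° = 1.9703.
τ = 0.0801 × (520/471)⁴ × 1.9703 = 0.0801 × 1.4857 × 1.9703 = 0.2345.
T = exp(−0.2345) = 0.7910.

0.791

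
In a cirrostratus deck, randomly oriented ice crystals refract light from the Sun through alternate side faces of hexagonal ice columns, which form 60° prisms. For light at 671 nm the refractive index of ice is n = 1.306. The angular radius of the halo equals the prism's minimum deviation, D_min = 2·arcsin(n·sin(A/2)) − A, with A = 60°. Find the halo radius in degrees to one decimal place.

n·sin(A/2) = 1.306 × sin 30° = 1.306 × 0.5000 = 0.6530.
D_min = 2·arcsin(0.6530) − 60° = 2 × 40.768° − 60° = 21.536°.

21.5°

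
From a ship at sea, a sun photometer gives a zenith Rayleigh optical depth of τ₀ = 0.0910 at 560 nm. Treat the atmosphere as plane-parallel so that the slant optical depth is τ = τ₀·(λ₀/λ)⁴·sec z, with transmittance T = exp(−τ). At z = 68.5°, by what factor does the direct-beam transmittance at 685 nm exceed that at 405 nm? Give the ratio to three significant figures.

Airmass: sec 68.5° = 2.7285.
τ(685 nm) = 0.0910 × (560/685)⁴ × 2.7285 = 0.0910 × 0.4467 × 2.7285 = 0.1109.
τ(405 nm) = 0.0910 × (560/405)⁴ × 2.7285 = 0.0910 × 3.6554 × 2.7285 = 0.9076.
T(685)/T(405) = exp(τ_B − τ_A) = exp(0.7967) = 2.2182.

2.22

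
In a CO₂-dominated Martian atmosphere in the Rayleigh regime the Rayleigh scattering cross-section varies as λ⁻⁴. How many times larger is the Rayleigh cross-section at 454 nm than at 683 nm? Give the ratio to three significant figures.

5.12

Rayleigh scattering ∝ λ⁻⁴, so the ratio of coefficients is the inverse fourth power of the wavelength ratio.
σ(454)/σ(683) = (683/454)⁴ = (1.5044)⁴ = 5.122.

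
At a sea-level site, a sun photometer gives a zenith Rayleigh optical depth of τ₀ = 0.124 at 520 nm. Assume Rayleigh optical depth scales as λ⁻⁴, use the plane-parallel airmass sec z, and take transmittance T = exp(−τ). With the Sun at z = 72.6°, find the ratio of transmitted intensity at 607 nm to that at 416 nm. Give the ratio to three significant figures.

Airmass: sec 72.6° = 3.3440.
τ(607 nm) = 0.124 × (520/607)⁴ × 3.3440 = 0.124 × 0.5386 × 3.3440 = 0.2233.
τ(416 nm) = 0.124 × (520/416)⁴ × 3.3440 = 0.124 × 2.4414 × 3.3440 = 1.0124.
T(607)/T(416) = exp(τ_B − τ_A) = exp(0.7890) = 2.2012.

2.20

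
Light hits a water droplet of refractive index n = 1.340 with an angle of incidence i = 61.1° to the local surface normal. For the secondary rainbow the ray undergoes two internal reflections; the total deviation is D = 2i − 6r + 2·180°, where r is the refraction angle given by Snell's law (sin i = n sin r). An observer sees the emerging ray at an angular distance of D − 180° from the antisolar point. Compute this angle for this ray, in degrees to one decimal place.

57.4°

sin r = sin 61.1° / 1.340 = 0.8755/1.340 = 0.6533; r = 40.79°.
D = 2·61.1° − 6·40.79° + 2·180° = 122.20° − 244.76° + 360° = 237.44°.
Angle from antisolar point = D − 180° = 57.44°.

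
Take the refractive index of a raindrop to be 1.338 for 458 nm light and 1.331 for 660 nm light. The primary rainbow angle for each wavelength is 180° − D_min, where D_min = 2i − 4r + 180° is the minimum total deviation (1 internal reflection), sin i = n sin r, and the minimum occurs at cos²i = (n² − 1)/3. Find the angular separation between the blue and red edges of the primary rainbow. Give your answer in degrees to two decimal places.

At 458 nm (n = 1.338): cos²i = 0.26341 → i = 59.120°, r = 39.899°, D_min = 138.643°, rainbow angle = 41.357°.
At 660 nm (n = 1.331): cos²i = 0.25719 → i = 59.527°, r = 40.356°, D_min = 137.630°, rainbow angle = 42.370°.
Angular width = |41.357° − 42.370°| = 1.013°.

1.01°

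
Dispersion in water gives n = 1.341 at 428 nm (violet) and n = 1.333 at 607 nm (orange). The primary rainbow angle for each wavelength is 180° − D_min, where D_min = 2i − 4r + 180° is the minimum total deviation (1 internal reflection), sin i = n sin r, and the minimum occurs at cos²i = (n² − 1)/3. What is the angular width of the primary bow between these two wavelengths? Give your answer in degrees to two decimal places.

1.15°

At 428 nm (n = 1.341): cos²i = 0.26609 → i = 58.946°, r = 39.705°, D_min = 139.071°, rainbow angle = 40.929°.
At 607 nm (n = 1.333): cos²i = 0.25896 → i = 59.410°, r = 40.225°, D_min = 137.922°, rainbow angle = 42.078°.
Angular width = |40.929° − 42.078°| = 1.149°.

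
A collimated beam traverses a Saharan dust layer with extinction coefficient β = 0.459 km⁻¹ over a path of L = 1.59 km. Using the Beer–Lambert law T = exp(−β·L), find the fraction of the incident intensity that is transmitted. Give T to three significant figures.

τ = β·L = 0.459 × 1.59 = 0.7298.
T = exp(−0.7298) = 0.4820.

0.482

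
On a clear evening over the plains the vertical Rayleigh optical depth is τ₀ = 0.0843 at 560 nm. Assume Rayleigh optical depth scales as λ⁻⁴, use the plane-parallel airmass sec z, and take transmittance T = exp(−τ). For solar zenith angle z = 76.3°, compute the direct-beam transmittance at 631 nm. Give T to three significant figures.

0.802

sec 76.3° = 4.2223.
τ = 0.0843 × (560/631)⁴ × 4.2223 = 0.0843 × 0.6203 × 4.2223 = 0.2208.
T = exp(−0.2208) = 0.8019.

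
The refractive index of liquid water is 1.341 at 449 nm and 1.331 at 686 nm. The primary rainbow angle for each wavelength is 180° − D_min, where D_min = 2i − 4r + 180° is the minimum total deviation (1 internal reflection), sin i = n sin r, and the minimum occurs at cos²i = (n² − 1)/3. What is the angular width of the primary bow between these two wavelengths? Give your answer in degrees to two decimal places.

1.44°

At 449 nm (n = 1.341): cos²i = 0.26609 → i = 58.946°, r = 39.705°, D_min = 139.071°, rainbow angle = 40.929°.
At 686 nm (n = 1.331): cos²i = 0.25719 → i = 59.527°, r = 40.356°, D_min = 137.630°, rainbow angle = 42.370°.
Angular width = |40.929° − 42.370°| = 1.441°.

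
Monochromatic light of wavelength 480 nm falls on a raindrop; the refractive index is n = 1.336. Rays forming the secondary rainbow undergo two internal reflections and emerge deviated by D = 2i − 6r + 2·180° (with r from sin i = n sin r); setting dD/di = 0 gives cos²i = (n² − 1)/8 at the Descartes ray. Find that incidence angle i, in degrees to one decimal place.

71.7°

cos²i = (1.336² − 1)/8 = (1.78490 − 1)/8 = 0.09811.
cos i = 0.31323, so i = 71.746°.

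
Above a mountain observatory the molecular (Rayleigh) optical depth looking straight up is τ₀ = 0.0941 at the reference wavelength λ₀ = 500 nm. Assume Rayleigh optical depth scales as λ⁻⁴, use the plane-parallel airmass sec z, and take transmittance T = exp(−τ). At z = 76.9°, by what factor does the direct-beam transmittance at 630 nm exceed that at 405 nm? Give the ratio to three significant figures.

Airmass: sec 76.9° = 4.4121.
τ(630 nm) = 0.0941 × (500/630)⁴ × 4.4121 = 0.0941 × 0.3968 × 4.4121 = 0.1647.
τ(405 nm) = 0.0941 × (500/405)⁴ × 4.4121 = 0.0941 × 2.3231 × 4.4121 = 0.9645.
T(630)/T(405) = exp(τ_B − τ_A) = exp(0.7998) = 2.2250.

2.22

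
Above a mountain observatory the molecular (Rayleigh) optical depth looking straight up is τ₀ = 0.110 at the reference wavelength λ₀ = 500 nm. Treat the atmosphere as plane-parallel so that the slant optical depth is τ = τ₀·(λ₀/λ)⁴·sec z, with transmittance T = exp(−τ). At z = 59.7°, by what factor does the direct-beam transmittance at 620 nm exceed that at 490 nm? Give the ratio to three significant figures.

Airmass: sec 59.7° = 1.9821.
τ(620 nm) = 0.110 × (500/620)⁴ × 1.9821 = 0.110 × 0.4230 × 1.9821 = 0.0922.
τ(490 nm) = 0.110 × (500/490)⁴ × 1.9821 = 0.110 × 1.0842 × 1.9821 = 0.2364.
T(620)/T(490) = exp(τ_B − τ_A) = exp(0.1442) = 1.1551.

1.16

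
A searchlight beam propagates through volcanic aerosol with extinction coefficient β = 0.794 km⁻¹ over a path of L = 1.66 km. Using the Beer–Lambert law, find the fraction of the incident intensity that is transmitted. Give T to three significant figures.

τ = β·L = 0.794 × 1.66 = 1.3180.
T = exp(−1.3180) = 0.2677.

0.268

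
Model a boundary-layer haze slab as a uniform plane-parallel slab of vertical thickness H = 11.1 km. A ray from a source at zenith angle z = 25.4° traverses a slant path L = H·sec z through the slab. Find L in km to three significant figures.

12.3 km

sec z = 1/cos 25.4° = 1.1070.
L = 11.1 × 1.1070 = 12.288 km.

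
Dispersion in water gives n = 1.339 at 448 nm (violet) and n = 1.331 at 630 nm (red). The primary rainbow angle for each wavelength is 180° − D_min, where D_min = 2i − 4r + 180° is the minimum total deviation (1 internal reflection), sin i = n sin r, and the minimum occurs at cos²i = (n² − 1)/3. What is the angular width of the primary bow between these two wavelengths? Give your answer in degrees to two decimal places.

At 448 nm (n = 1.339): cos²i = 0.26431 → i = 59.062°, r = 39.834°, D_min = 138.786°, rainbow angle = 41.214°.
At 630 nm (n = 1.331): cos²i = 0.25719 → i = 59.527°, r = 40.356°, D_min = 137.630°, rainbow angle = 42.370°.
Angular width = |41.214° − 42.370°| = 1.156°.

1.16°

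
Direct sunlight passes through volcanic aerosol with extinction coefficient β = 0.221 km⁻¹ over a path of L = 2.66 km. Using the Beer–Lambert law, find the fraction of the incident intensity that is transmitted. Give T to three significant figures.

τ = β·L = 0.221 × 2.66 = 0.5879.
T = exp(−0.5879) = 0.5555.

0.556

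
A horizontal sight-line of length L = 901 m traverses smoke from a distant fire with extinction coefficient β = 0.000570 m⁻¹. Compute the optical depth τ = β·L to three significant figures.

τ = β·L = 0.000570 × 901 = 0.5136.

0.514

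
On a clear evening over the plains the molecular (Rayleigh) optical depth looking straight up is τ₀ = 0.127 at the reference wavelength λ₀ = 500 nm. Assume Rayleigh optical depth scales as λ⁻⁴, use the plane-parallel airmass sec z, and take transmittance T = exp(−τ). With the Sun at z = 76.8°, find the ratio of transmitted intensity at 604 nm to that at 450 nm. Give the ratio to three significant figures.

1.80

Airmass: sec 76.8° = 4.3792.
τ(604 nm) = 0.127 × (500/604)⁴ × 4.3792 = 0.127 × 0.4696 × 4.3792 = 0.2612.
τ(450 nm) = 0.127 × (500/450)⁴ × 4.3792 = 0.127 × 1.5242 × 4.3792 = 0.8477.
T(604)/T(450) = exp(τ_B − τ_A) = exp(0.5865) = 1.7977.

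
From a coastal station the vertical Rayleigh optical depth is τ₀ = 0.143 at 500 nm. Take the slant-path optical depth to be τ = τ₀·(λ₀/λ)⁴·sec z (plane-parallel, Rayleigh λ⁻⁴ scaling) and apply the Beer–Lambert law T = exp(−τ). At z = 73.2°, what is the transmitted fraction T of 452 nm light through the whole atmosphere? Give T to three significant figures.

0.477

sec 73.2° = 3.4598.
τ = 0.143 × (500/452)⁴ × 3.4598 = 0.143 × 1.4974 × 3.4598 = 0.7408.
T = exp(−0.7408) = 0.4767.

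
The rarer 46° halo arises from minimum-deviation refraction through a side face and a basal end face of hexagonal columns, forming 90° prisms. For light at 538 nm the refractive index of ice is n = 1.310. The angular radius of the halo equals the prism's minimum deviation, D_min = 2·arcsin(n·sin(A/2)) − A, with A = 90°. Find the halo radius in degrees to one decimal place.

45.7°

n·sin(A/2) = 1.310 × sin 45° = 1.310 × 0.7071 = 0.9263.
D_min = 2·arcsin(0.9263) − 90° = 2 × 67.867° − 90° = 45.733°.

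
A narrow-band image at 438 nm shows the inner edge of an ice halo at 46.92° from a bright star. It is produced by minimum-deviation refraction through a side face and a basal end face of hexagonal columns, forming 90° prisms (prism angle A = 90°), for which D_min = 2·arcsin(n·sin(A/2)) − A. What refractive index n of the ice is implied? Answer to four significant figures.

Rearranging: n = sin((D_min + A)/2) / sin(A/2).
(D_min + A)/2 = (46.92° + 90°)/2 = 68.460°.
n = sin 68.460° / sin 45° = 0.9302 / 0.7071 = 1.3154.

1.315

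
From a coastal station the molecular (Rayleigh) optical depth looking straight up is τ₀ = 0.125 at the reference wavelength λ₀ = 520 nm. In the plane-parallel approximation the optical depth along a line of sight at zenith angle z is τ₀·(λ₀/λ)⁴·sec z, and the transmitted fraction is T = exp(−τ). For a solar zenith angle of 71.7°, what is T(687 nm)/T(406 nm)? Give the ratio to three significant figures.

2.56

Airmass: sec 71.7° = 3.1848.
τ(687 nm) = 0.125 × (520/687)⁴ × 3.1848 = 0.125 × 0.3282 × 3.1848 = 0.1307.
τ(406 nm) = 0.125 × (520/406)⁴ × 3.1848 = 0.125 × 2.6910 × 3.1848 = 1.0713.
T(687)/T(406) = exp(τ_B − τ_A) = exp(0.9406) = 2.5615.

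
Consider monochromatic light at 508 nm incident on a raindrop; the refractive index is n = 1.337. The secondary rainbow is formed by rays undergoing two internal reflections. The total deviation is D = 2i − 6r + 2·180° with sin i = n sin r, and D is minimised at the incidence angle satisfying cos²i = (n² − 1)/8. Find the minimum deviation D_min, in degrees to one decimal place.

cos²i = (1.78757 − 1)/8 = 0.09845; i = arccos(0.31376) = 71.714°.
sin r = sin 71.714°/1.337 = 0.71017; r = 45.249°.
D_min = 2·71.714° − 6·45.249° + 360° = 231.934°.

231.9°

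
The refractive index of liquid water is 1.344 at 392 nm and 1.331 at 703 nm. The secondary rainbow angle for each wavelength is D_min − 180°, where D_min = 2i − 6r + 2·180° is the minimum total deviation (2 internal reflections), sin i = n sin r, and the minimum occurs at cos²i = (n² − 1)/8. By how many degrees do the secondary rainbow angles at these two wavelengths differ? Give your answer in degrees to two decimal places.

3.37°

At 392 nm (n = 1.344): cos²i = 0.10079 → i = 71.490°, r = 44.874°, D_min = 233.733°, rainbow angle = 53.733°.
At 703 nm (n = 1.331): cos²i = 0.09645 → i = 71.907°, r = 45.575°, D_min = 230.365°, rainbow angle = 50.365°.
Angular width = |53.733° − 50.365°| = 3.368°.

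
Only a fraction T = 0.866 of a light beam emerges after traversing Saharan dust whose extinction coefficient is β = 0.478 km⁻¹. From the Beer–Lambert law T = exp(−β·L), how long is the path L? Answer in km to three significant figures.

Beer–Lambert: T = exp(−βL) ⇒ L = −ln(T)/β = −ln(0.866)/0.478 = 0.1439/0.478 = 0.301 km.

0.301 km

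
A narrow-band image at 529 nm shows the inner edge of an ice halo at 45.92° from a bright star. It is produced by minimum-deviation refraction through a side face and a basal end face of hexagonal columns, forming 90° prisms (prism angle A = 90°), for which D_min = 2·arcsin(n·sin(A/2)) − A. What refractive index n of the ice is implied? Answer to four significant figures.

Rearranging: n = sin((D_min + A)/2) / sin(A/2).
(D_min + A)/2 = (45.92° + 90°)/2 = 67.960°.
n = sin 67.960° / sin 45° = 0.9269 / 0.7071 = 1.3109.

1.311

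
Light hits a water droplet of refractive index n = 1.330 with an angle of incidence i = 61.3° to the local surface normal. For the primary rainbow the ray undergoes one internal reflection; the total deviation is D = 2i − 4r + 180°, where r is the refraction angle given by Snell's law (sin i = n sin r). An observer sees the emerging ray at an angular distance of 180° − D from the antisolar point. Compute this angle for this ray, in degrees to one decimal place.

sin r = sin 61.3° / 1.330 = 0.8771/1.330 = 0.6595; r = 41.26°.
D = 2·61.3° − 4·41.26° + 180° = 122.60° − 165.05° + 180° = 137.55°.
Angle from antisolar point = 180° − D = 42.45°.

42.4°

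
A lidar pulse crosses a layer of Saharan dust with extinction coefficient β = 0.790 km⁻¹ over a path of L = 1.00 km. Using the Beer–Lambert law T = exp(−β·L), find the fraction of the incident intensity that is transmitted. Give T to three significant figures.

0.454

τ = β·L = 0.790 × 1.00 = 0.7900.
T = exp(−0.7900) = 0.4538.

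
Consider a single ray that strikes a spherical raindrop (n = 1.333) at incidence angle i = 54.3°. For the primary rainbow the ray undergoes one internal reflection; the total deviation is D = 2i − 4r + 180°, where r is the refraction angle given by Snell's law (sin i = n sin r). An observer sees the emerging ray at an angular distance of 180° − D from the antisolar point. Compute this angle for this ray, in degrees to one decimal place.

41.5°

sin r = sin 54.3° / 1.333 = 0.8121/1.333 = 0.6092; r = 37.53°.
D = 2·54.3° − 4·37.53° + 180° = 108.60° − 150.13° + 180° = 138.47°.
Angle from antisolar point = 180° − D = 41.53°.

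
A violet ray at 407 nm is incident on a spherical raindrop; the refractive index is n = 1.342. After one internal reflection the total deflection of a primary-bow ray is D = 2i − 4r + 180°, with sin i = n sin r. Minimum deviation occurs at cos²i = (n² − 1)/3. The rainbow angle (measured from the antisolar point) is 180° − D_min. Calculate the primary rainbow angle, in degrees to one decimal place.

cos²i = (1.80096 − 1)/3 = 0.26699; i = arccos(0.51671) = 58.888°.
sin r = sin 58.888°/1.342 = 0.63797; r = 39.641°.
D_min = 2·58.888° − 4·39.641° + 180° = 139.213°.
Rainbow angle = 180° − D_min = 40.787°.

40.8°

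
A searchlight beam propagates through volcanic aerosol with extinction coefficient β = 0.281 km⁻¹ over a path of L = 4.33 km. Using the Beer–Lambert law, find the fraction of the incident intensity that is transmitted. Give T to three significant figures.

0.296

τ = β·L = 0.281 × 4.33 = 1.2167.
T = exp(−1.2167) = 0.2962.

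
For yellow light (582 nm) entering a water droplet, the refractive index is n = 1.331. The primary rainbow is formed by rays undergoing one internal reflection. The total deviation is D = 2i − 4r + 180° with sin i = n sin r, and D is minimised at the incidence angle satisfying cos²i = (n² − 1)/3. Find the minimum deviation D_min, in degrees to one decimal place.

cos²i = (1.77156 − 1)/3 = 0.25719; i = arccos(0.50714) = 59.527°.
sin r = sin 59.527°/1.331 = 0.64753; r = 40.356°.
D_min = 2·59.527° − 4·40.356° + 180° = 137.630°.

137.6°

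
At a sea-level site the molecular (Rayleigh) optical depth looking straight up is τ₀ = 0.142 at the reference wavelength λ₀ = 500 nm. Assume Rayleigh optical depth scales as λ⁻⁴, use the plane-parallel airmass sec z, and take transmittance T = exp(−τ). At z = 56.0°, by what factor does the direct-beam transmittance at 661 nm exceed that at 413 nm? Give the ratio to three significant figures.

1.59

Airmass: sec 56.0° = 1.7883.
τ(661 nm) = 0.142 × (500/661)⁴ × 1.7883 = 0.142 × 0.3274 × 1.7883 = 0.0831.
τ(413 nm) = 0.142 × (500/413)⁴ × 1.7883 = 0.142 × 2.1482 × 1.7883 = 0.5455.
T(661)/T(413) = exp(τ_B − τ_A) = exp(0.4624) = 1.5878.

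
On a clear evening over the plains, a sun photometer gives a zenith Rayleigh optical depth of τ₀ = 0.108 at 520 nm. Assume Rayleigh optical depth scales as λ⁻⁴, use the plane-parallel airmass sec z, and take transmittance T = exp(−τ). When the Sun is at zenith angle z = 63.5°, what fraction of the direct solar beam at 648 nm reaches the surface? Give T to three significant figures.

sec 63.5° = 2.2412.
τ = 0.108 × (520/648)⁴ × 2.2412 = 0.108 × 0.4147 × 2.2412 = 0.1004.
T = exp(−0.1004) = 0.9045.

0.905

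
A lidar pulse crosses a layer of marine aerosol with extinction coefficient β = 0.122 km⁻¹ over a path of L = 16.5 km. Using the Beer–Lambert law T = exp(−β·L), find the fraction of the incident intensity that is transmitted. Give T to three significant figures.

0.134

τ = β·L = 0.122 × 16.5 = 2.0130.
T = exp(−2.0130) = 0.1336.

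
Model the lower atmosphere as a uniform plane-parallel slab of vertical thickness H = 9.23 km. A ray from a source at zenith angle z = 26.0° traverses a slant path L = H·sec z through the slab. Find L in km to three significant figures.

10.3 km

sec z = 1/cos 26.0° = 1.1126.
L = 9.23 × 1.1126 = 10.269 km.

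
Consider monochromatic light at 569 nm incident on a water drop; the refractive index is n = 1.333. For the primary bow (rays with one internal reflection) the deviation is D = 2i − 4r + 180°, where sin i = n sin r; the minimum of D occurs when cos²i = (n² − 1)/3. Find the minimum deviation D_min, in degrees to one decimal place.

137.9°

cos²i = (1.77689 − 1)/3 = 0.25896; i = arccos(0.50888) = 59.410°.
sin r = sin 59.410°/1.333 = 0.64579; r = 40.225°.
D_min = 2·59.410° − 4·40.225° + 180° = 137.922°.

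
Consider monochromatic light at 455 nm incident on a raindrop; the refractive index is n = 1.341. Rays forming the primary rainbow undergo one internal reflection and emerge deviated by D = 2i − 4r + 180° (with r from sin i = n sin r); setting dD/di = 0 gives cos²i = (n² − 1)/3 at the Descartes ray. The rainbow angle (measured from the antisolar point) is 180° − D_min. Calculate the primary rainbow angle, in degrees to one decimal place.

cos²i = (1.79828 − 1)/3 = 0.26609; i = arccos(0.51584) = 58.946°.
sin r = sin 58.946°/1.341 = 0.63884; r = 39.705°.
D_min = 2·58.946° − 4·39.705° + 180° = 139.071°.
Rainbow angle = 180° − D_min = 40.929°.

40.9°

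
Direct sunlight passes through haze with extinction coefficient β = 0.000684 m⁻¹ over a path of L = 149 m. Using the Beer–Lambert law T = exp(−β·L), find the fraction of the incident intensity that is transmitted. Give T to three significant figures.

τ = β·L = 0.000684 × 149 = 0.1019.
T = exp(−0.1019) = 0.9031.

0.903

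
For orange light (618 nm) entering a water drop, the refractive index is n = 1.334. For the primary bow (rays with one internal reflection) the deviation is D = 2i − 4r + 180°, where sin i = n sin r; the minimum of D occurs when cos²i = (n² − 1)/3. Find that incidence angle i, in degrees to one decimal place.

cos²i = (1.334² − 1)/3 = (1.77956 − 1)/3 = 0.25985.
cos i = 0.50976, so i = 59.352°.

59.4°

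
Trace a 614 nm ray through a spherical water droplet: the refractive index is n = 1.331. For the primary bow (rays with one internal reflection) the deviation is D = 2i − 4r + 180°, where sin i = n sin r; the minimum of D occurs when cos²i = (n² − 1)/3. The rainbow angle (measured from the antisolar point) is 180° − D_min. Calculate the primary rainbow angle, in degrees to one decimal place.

cos²i = (1.77156 − 1)/3 = 0.25719; i = arccos(0.50714) = 59.527°.
sin r = sin 59.527°/1.331 = 0.64753; r = 40.356°.
D_min = 2·59.527° − 4·40.356° + 180° = 137.630°.
Rainbow angle = 180° − D_min = 42.370°.

42.4°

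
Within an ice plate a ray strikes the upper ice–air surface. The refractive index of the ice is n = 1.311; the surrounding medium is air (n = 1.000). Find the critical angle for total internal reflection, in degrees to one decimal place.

49.7°

sin θ_c = n_air / n = 1.000 / 1.311 = 0.7628.
θ_c = arcsin(0.7628) = 49.71°.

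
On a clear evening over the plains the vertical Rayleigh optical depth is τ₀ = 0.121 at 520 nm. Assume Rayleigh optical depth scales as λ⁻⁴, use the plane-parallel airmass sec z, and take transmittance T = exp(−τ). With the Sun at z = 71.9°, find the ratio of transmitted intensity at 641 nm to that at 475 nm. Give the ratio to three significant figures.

1.48

Airmass: sec 71.9° = 3.2188.
τ(641 nm) = 0.121 × (520/641)⁴ × 3.2188 = 0.121 × 0.4331 × 3.2188 = 0.1687.
τ(475 nm) = 0.121 × (520/475)⁴ × 3.2188 = 0.121 × 1.4363 × 3.2188 = 0.5594.
T(641)/T(475) = exp(τ_B − τ_A) = exp(0.3907) = 1.4780.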